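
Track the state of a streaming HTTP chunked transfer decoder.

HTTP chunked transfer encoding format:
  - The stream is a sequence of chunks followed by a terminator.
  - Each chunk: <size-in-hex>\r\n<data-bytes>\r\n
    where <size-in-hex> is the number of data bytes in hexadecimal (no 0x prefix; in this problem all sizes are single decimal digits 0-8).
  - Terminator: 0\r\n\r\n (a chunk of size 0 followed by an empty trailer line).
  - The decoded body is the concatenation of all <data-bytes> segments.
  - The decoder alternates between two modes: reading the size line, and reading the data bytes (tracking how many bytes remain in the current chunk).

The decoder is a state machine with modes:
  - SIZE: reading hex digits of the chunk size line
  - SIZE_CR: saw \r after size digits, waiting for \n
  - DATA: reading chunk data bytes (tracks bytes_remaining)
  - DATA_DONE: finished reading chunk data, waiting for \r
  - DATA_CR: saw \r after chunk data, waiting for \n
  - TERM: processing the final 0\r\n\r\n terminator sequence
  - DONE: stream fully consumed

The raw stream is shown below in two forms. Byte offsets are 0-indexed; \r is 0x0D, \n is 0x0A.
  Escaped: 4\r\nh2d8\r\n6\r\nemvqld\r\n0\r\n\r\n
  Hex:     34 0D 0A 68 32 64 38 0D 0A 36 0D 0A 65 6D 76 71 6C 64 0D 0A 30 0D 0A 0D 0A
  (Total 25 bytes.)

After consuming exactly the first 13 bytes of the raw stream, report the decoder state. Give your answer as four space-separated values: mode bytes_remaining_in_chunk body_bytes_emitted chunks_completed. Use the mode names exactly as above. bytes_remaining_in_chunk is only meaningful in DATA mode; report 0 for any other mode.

Byte 0 = '4': mode=SIZE remaining=0 emitted=0 chunks_done=0
Byte 1 = 0x0D: mode=SIZE_CR remaining=0 emitted=0 chunks_done=0
Byte 2 = 0x0A: mode=DATA remaining=4 emitted=0 chunks_done=0
Byte 3 = 'h': mode=DATA remaining=3 emitted=1 chunks_done=0
Byte 4 = '2': mode=DATA remaining=2 emitted=2 chunks_done=0
Byte 5 = 'd': mode=DATA remaining=1 emitted=3 chunks_done=0
Byte 6 = '8': mode=DATA_DONE remaining=0 emitted=4 chunks_done=0
Byte 7 = 0x0D: mode=DATA_CR remaining=0 emitted=4 chunks_done=0
Byte 8 = 0x0A: mode=SIZE remaining=0 emitted=4 chunks_done=1
Byte 9 = '6': mode=SIZE remaining=0 emitted=4 chunks_done=1
Byte 10 = 0x0D: mode=SIZE_CR remaining=0 emitted=4 chunks_done=1
Byte 11 = 0x0A: mode=DATA remaining=6 emitted=4 chunks_done=1
Byte 12 = 'e': mode=DATA remaining=5 emitted=5 chunks_done=1

Answer: DATA 5 5 1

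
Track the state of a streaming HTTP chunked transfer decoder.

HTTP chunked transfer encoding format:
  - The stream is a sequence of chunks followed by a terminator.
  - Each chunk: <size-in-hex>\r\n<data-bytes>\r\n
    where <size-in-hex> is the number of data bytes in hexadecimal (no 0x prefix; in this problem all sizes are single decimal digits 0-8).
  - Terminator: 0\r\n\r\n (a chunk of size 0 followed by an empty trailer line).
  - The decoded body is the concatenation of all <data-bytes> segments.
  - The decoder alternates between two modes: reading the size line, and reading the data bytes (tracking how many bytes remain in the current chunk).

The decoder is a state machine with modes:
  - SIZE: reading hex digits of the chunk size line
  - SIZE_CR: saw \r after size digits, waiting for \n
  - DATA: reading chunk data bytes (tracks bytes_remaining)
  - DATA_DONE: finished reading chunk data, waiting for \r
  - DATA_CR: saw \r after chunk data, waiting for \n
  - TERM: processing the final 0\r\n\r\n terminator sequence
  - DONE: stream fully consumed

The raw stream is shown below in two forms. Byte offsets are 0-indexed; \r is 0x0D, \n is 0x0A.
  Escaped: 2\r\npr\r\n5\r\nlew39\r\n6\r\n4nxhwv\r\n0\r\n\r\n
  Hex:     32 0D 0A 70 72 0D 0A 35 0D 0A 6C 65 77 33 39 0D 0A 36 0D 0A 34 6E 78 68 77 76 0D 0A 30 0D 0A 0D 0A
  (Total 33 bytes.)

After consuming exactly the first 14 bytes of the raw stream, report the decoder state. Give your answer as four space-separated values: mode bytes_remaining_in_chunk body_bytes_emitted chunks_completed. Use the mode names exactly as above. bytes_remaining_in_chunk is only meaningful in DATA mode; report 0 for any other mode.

Answer: DATA 1 6 1

Derivation:
Byte 0 = '2': mode=SIZE remaining=0 emitted=0 chunks_done=0
Byte 1 = 0x0D: mode=SIZE_CR remaining=0 emitted=0 chunks_done=0
Byte 2 = 0x0A: mode=DATA remaining=2 emitted=0 chunks_done=0
Byte 3 = 'p': mode=DATA remaining=1 emitted=1 chunks_done=0
Byte 4 = 'r': mode=DATA_DONE remaining=0 emitted=2 chunks_done=0
Byte 5 = 0x0D: mode=DATA_CR remaining=0 emitted=2 chunks_done=0
Byte 6 = 0x0A: mode=SIZE remaining=0 emitted=2 chunks_done=1
Byte 7 = '5': mode=SIZE remaining=0 emitted=2 chunks_done=1
Byte 8 = 0x0D: mode=SIZE_CR remaining=0 emitted=2 chunks_done=1
Byte 9 = 0x0A: mode=DATA remaining=5 emitted=2 chunks_done=1
Byte 10 = 'l': mode=DATA remaining=4 emitted=3 chunks_done=1
Byte 11 = 'e': mode=DATA remaining=3 emitted=4 chunks_done=1
Byte 12 = 'w': mode=DATA remaining=2 emitted=5 chunks_done=1
Byte 13 = '3': mode=DATA remaining=1 emitted=6 chunks_done=1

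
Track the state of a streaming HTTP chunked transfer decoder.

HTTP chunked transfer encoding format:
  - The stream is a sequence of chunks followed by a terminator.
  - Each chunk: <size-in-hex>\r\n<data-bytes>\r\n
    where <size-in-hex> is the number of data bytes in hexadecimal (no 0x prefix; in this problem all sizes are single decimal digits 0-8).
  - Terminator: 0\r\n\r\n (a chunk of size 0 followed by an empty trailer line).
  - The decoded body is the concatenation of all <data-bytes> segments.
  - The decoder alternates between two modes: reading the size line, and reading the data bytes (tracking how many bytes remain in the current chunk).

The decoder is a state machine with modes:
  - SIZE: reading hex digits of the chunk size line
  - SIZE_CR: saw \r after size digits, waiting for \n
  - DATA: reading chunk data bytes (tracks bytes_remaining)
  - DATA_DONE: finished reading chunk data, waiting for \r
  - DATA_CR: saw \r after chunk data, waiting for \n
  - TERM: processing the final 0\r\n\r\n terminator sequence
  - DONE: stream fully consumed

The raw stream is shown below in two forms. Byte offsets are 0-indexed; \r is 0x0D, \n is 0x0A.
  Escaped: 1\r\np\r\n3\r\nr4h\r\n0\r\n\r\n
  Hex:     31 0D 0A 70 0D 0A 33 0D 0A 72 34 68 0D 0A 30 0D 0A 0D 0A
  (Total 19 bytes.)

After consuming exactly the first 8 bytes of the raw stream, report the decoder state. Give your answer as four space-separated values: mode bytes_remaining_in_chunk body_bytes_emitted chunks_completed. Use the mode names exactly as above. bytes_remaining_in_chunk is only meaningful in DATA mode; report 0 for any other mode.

Answer: SIZE_CR 0 1 1

Derivation:
Byte 0 = '1': mode=SIZE remaining=0 emitted=0 chunks_done=0
Byte 1 = 0x0D: mode=SIZE_CR remaining=0 emitted=0 chunks_done=0
Byte 2 = 0x0A: mode=DATA remaining=1 emitted=0 chunks_done=0
Byte 3 = 'p': mode=DATA_DONE remaining=0 emitted=1 chunks_done=0
Byte 4 = 0x0D: mode=DATA_CR remaining=0 emitted=1 chunks_done=0
Byte 5 = 0x0A: mode=SIZE remaining=0 emitted=1 chunks_done=1
Byte 6 = '3': mode=SIZE remaining=0 emitted=1 chunks_done=1
Byte 7 = 0x0D: mode=SIZE_CR remaining=0 emitted=1 chunks_done=1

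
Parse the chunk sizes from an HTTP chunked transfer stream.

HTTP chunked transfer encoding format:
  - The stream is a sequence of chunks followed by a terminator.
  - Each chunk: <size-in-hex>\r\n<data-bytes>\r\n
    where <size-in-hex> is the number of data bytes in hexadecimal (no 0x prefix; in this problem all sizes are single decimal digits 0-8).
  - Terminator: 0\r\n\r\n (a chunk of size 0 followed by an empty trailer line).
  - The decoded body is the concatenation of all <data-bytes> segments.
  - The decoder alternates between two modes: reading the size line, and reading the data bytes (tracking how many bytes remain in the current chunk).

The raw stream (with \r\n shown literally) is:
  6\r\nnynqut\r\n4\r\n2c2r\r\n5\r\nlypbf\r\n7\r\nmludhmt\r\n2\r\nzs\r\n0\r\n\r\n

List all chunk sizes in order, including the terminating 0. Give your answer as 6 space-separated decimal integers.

Chunk 1: stream[0..1]='6' size=0x6=6, data at stream[3..9]='nynqut' -> body[0..6], body so far='nynqut'
Chunk 2: stream[11..12]='4' size=0x4=4, data at stream[14..18]='2c2r' -> body[6..10], body so far='nynqut2c2r'
Chunk 3: stream[20..21]='5' size=0x5=5, data at stream[23..28]='lypbf' -> body[10..15], body so far='nynqut2c2rlypbf'
Chunk 4: stream[30..31]='7' size=0x7=7, data at stream[33..40]='mludhmt' -> body[15..22], body so far='nynqut2c2rlypbfmludhmt'
Chunk 5: stream[42..43]='2' size=0x2=2, data at stream[45..47]='zs' -> body[22..24], body so far='nynqut2c2rlypbfmludhmtzs'
Chunk 6: stream[49..50]='0' size=0 (terminator). Final body='nynqut2c2rlypbfmludhmtzs' (24 bytes)

Answer: 6 4 5 7 2 0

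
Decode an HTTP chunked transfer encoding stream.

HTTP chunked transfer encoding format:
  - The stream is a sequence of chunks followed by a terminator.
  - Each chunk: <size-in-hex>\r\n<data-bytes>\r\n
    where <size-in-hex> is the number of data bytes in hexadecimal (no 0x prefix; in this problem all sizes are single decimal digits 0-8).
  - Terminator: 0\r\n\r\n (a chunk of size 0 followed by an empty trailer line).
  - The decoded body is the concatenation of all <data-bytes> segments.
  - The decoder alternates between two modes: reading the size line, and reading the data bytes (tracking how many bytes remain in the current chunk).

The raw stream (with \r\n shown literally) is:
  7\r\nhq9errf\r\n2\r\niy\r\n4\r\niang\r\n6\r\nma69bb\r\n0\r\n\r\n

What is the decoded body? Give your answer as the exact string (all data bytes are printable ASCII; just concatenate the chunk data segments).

Chunk 1: stream[0..1]='7' size=0x7=7, data at stream[3..10]='hq9errf' -> body[0..7], body so far='hq9errf'
Chunk 2: stream[12..13]='2' size=0x2=2, data at stream[15..17]='iy' -> body[7..9], body so far='hq9errfiy'
Chunk 3: stream[19..20]='4' size=0x4=4, data at stream[22..26]='iang' -> body[9..13], body so far='hq9errfiyiang'
Chunk 4: stream[28..29]='6' size=0x6=6, data at stream[31..37]='ma69bb' -> body[13..19], body so far='hq9errfiyiangma69bb'
Chunk 5: stream[39..40]='0' size=0 (terminator). Final body='hq9errfiyiangma69bb' (19 bytes)

Answer: hq9errfiyiangma69bb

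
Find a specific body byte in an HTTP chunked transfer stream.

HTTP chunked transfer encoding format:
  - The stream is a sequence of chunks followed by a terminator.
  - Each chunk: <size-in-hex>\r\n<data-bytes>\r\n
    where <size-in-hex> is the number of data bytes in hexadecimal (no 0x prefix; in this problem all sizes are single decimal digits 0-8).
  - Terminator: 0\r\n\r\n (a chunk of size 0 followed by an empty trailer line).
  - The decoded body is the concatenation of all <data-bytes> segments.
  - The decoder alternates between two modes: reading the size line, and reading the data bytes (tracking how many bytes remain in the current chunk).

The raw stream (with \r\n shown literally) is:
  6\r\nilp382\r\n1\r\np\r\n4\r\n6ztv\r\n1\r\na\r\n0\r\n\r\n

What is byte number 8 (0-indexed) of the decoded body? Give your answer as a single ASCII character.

Chunk 1: stream[0..1]='6' size=0x6=6, data at stream[3..9]='ilp382' -> body[0..6], body so far='ilp382'
Chunk 2: stream[11..12]='1' size=0x1=1, data at stream[14..15]='p' -> body[6..7], body so far='ilp382p'
Chunk 3: stream[17..18]='4' size=0x4=4, data at stream[20..24]='6ztv' -> body[7..11], body so far='ilp382p6ztv'
Chunk 4: stream[26..27]='1' size=0x1=1, data at stream[29..30]='a' -> body[11..12], body so far='ilp382p6ztva'
Chunk 5: stream[32..33]='0' size=0 (terminator). Final body='ilp382p6ztva' (12 bytes)
Body byte 8 = 'z'

Answer: z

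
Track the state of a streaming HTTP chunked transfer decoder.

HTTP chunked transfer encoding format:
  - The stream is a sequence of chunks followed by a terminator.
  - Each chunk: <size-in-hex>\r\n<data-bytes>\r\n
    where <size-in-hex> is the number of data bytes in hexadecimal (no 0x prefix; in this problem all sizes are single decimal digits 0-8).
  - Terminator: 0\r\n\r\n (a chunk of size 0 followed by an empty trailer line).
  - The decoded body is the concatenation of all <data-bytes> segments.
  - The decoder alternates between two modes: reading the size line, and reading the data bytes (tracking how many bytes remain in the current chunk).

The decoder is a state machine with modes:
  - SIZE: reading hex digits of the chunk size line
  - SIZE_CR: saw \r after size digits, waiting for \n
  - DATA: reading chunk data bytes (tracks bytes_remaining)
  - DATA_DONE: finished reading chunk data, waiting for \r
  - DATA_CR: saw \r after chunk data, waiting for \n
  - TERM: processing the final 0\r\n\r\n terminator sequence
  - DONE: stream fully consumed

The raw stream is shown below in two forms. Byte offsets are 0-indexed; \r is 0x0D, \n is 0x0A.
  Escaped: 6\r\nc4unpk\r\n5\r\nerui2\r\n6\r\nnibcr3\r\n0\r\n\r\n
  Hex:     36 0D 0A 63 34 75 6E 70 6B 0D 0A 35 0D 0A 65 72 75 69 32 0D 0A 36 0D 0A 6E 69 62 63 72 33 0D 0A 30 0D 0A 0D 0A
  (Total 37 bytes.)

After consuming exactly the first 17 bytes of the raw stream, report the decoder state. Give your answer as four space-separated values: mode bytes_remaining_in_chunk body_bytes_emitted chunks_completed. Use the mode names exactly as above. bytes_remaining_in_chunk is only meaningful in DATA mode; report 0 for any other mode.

Answer: DATA 2 9 1

Derivation:
Byte 0 = '6': mode=SIZE remaining=0 emitted=0 chunks_done=0
Byte 1 = 0x0D: mode=SIZE_CR remaining=0 emitted=0 chunks_done=0
Byte 2 = 0x0A: mode=DATA remaining=6 emitted=0 chunks_done=0
Byte 3 = 'c': mode=DATA remaining=5 emitted=1 chunks_done=0
Byte 4 = '4': mode=DATA remaining=4 emitted=2 chunks_done=0
Byte 5 = 'u': mode=DATA remaining=3 emitted=3 chunks_done=0
Byte 6 = 'n': mode=DATA remaining=2 emitted=4 chunks_done=0
Byte 7 = 'p': mode=DATA remaining=1 emitted=5 chunks_done=0
Byte 8 = 'k': mode=DATA_DONE remaining=0 emitted=6 chunks_done=0
Byte 9 = 0x0D: mode=DATA_CR remaining=0 emitted=6 chunks_done=0
Byte 10 = 0x0A: mode=SIZE remaining=0 emitted=6 chunks_done=1
Byte 11 = '5': mode=SIZE remaining=0 emitted=6 chunks_done=1
Byte 12 = 0x0D: mode=SIZE_CR remaining=0 emitted=6 chunks_done=1
Byte 13 = 0x0A: mode=DATA remaining=5 emitted=6 chunks_done=1
Byte 14 = 'e': mode=DATA remaining=4 emitted=7 chunks_done=1
Byte 15 = 'r': mode=DATA remaining=3 emitted=8 chunks_done=1
Byte 16 = 'u': mode=DATA remaining=2 emitted=9 chunks_done=1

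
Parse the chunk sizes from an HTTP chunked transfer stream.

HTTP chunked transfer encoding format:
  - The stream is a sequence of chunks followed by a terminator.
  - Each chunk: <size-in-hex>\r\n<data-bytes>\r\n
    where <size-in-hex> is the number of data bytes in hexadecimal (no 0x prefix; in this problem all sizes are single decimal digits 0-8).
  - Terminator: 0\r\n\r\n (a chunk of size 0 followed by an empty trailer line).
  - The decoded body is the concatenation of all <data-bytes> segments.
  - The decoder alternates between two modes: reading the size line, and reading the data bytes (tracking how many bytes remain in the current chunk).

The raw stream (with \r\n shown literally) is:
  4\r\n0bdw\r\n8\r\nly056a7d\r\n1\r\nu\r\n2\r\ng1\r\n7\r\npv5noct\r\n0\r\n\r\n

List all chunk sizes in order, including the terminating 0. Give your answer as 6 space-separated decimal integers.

Chunk 1: stream[0..1]='4' size=0x4=4, data at stream[3..7]='0bdw' -> body[0..4], body so far='0bdw'
Chunk 2: stream[9..10]='8' size=0x8=8, data at stream[12..20]='ly056a7d' -> body[4..12], body so far='0bdwly056a7d'
Chunk 3: stream[22..23]='1' size=0x1=1, data at stream[25..26]='u' -> body[12..13], body so far='0bdwly056a7du'
Chunk 4: stream[28..29]='2' size=0x2=2, data at stream[31..33]='g1' -> body[13..15], body so far='0bdwly056a7dug1'
Chunk 5: stream[35..36]='7' size=0x7=7, data at stream[38..45]='pv5noct' -> body[15..22], body so far='0bdwly056a7dug1pv5noct'
Chunk 6: stream[47..48]='0' size=0 (terminator). Final body='0bdwly056a7dug1pv5noct' (22 bytes)

Answer: 4 8 1 2 7 0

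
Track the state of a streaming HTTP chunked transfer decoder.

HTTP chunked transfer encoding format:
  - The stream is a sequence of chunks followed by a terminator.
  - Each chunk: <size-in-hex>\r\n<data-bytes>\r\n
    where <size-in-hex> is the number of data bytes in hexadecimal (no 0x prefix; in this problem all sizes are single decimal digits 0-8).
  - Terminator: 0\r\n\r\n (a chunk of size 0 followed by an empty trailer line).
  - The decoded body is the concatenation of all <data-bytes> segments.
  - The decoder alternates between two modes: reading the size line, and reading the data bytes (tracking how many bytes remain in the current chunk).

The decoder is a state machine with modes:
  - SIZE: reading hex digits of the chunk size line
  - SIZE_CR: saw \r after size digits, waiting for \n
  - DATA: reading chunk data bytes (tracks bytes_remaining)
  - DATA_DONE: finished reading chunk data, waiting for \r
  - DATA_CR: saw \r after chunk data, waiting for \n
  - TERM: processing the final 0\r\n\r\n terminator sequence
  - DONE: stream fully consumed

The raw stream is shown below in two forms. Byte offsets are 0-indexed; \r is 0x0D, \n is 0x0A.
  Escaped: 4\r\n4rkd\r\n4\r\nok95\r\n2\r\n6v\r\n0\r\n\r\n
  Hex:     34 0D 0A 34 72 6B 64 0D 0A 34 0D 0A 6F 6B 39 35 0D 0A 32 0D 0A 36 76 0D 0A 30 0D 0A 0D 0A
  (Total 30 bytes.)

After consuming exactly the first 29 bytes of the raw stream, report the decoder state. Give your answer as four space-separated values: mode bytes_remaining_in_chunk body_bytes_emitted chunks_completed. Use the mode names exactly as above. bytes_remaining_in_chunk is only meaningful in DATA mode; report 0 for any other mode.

Byte 0 = '4': mode=SIZE remaining=0 emitted=0 chunks_done=0
Byte 1 = 0x0D: mode=SIZE_CR remaining=0 emitted=0 chunks_done=0
Byte 2 = 0x0A: mode=DATA remaining=4 emitted=0 chunks_done=0
Byte 3 = '4': mode=DATA remaining=3 emitted=1 chunks_done=0
Byte 4 = 'r': mode=DATA remaining=2 emitted=2 chunks_done=0
Byte 5 = 'k': mode=DATA remaining=1 emitted=3 chunks_done=0
Byte 6 = 'd': mode=DATA_DONE remaining=0 emitted=4 chunks_done=0
Byte 7 = 0x0D: mode=DATA_CR remaining=0 emitted=4 chunks_done=0
Byte 8 = 0x0A: mode=SIZE remaining=0 emitted=4 chunks_done=1
Byte 9 = '4': mode=SIZE remaining=0 emitted=4 chunks_done=1
Byte 10 = 0x0D: mode=SIZE_CR remaining=0 emitted=4 chunks_done=1
Byte 11 = 0x0A: mode=DATA remaining=4 emitted=4 chunks_done=1
Byte 12 = 'o': mode=DATA remaining=3 emitted=5 chunks_done=1
Byte 13 = 'k': mode=DATA remaining=2 emitted=6 chunks_done=1
Byte 14 = '9': mode=DATA remaining=1 emitted=7 chunks_done=1
Byte 15 = '5': mode=DATA_DONE remaining=0 emitted=8 chunks_done=1
Byte 16 = 0x0D: mode=DATA_CR remaining=0 emitted=8 chunks_done=1
Byte 17 = 0x0A: mode=SIZE remaining=0 emitted=8 chunks_done=2
Byte 18 = '2': mode=SIZE remaining=0 emitted=8 chunks_done=2
Byte 19 = 0x0D: mode=SIZE_CR remaining=0 emitted=8 chunks_done=2
Byte 20 = 0x0A: mode=DATA remaining=2 emitted=8 chunks_done=2
Byte 21 = '6': mode=DATA remaining=1 emitted=9 chunks_done=2
Byte 22 = 'v': mode=DATA_DONE remaining=0 emitted=10 chunks_done=2
Byte 23 = 0x0D: mode=DATA_CR remaining=0 emitted=10 chunks_done=2
Byte 24 = 0x0A: mode=SIZE remaining=0 emitted=10 chunks_done=3
Byte 25 = '0': mode=SIZE remaining=0 emitted=10 chunks_done=3
Byte 26 = 0x0D: mode=SIZE_CR remaining=0 emitted=10 chunks_done=3
Byte 27 = 0x0A: mode=TERM remaining=0 emitted=10 chunks_done=3
Byte 28 = 0x0D: mode=TERM remaining=0 emitted=10 chunks_done=3

Answer: TERM 0 10 3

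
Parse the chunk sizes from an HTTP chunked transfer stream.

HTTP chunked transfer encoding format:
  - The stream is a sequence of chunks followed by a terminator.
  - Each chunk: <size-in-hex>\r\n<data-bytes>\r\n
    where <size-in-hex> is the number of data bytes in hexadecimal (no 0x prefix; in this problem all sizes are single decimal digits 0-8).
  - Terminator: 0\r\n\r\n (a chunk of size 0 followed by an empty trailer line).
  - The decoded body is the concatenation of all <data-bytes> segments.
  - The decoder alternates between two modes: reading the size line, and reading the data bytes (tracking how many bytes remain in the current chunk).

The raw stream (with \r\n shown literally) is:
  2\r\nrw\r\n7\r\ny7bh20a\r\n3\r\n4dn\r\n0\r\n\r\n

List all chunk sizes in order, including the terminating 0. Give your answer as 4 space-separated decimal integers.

Chunk 1: stream[0..1]='2' size=0x2=2, data at stream[3..5]='rw' -> body[0..2], body so far='rw'
Chunk 2: stream[7..8]='7' size=0x7=7, data at stream[10..17]='y7bh20a' -> body[2..9], body so far='rwy7bh20a'
Chunk 3: stream[19..20]='3' size=0x3=3, data at stream[22..25]='4dn' -> body[9..12], body so far='rwy7bh20a4dn'
Chunk 4: stream[27..28]='0' size=0 (terminator). Final body='rwy7bh20a4dn' (12 bytes)

Answer: 2 7 3 0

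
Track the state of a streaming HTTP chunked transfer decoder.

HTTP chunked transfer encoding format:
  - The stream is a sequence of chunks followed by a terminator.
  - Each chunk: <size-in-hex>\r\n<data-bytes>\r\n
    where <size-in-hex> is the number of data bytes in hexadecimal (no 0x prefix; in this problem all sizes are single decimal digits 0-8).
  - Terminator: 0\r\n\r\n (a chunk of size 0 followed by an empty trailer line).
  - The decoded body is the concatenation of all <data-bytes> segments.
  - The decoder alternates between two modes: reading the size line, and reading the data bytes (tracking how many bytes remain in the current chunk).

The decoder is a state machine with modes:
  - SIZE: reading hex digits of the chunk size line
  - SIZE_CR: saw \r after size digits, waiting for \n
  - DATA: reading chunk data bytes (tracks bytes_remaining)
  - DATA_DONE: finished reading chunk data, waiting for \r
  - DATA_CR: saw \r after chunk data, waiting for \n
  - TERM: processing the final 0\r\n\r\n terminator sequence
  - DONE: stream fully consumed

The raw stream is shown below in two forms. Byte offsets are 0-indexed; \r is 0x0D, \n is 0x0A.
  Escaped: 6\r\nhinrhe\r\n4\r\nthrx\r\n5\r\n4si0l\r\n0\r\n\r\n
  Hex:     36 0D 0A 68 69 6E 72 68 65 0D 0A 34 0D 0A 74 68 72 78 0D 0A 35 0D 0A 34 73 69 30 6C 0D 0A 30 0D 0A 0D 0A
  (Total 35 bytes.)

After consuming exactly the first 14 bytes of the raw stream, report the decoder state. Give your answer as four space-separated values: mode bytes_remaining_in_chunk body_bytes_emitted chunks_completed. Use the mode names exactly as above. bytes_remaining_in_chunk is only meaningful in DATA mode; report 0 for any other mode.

Answer: DATA 4 6 1

Derivation:
Byte 0 = '6': mode=SIZE remaining=0 emitted=0 chunks_done=0
Byte 1 = 0x0D: mode=SIZE_CR remaining=0 emitted=0 chunks_done=0
Byte 2 = 0x0A: mode=DATA remaining=6 emitted=0 chunks_done=0
Byte 3 = 'h': mode=DATA remaining=5 emitted=1 chunks_done=0
Byte 4 = 'i': mode=DATA remaining=4 emitted=2 chunks_done=0
Byte 5 = 'n': mode=DATA remaining=3 emitted=3 chunks_done=0
Byte 6 = 'r': mode=DATA remaining=2 emitted=4 chunks_done=0
Byte 7 = 'h': mode=DATA remaining=1 emitted=5 chunks_done=0
Byte 8 = 'e': mode=DATA_DONE remaining=0 emitted=6 chunks_done=0
Byte 9 = 0x0D: mode=DATA_CR remaining=0 emitted=6 chunks_done=0
Byte 10 = 0x0A: mode=SIZE remaining=0 emitted=6 chunks_done=1
Byte 11 = '4': mode=SIZE remaining=0 emitted=6 chunks_done=1
Byte 12 = 0x0D: mode=SIZE_CR remaining=0 emitted=6 chunks_done=1
Byte 13 = 0x0A: mode=DATA remaining=4 emitted=6 chunks_done=1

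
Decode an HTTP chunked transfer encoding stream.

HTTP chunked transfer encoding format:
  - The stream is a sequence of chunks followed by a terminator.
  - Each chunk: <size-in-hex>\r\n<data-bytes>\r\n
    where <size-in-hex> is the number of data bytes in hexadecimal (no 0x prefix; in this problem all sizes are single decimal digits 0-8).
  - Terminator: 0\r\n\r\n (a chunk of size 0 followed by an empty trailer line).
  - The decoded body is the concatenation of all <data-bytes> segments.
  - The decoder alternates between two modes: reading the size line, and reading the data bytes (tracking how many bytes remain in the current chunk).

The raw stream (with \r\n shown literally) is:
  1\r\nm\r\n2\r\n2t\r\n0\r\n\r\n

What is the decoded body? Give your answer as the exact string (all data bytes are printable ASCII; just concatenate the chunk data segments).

Chunk 1: stream[0..1]='1' size=0x1=1, data at stream[3..4]='m' -> body[0..1], body so far='m'
Chunk 2: stream[6..7]='2' size=0x2=2, data at stream[9..11]='2t' -> body[1..3], body so far='m2t'
Chunk 3: stream[13..14]='0' size=0 (terminator). Final body='m2t' (3 bytes)

Answer: m2t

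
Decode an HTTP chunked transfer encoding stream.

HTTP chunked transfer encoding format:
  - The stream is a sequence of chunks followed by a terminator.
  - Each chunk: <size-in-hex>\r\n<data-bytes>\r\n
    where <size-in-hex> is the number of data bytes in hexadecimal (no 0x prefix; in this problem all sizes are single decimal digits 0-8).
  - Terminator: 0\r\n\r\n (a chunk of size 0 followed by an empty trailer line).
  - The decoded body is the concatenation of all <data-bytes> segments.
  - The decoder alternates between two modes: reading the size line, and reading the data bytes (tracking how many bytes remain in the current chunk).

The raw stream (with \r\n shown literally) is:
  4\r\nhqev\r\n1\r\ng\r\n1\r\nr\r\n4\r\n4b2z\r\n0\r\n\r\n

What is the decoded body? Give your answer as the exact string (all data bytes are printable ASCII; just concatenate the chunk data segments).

Chunk 1: stream[0..1]='4' size=0x4=4, data at stream[3..7]='hqev' -> body[0..4], body so far='hqev'
Chunk 2: stream[9..10]='1' size=0x1=1, data at stream[12..13]='g' -> body[4..5], body so far='hqevg'
Chunk 3: stream[15..16]='1' size=0x1=1, data at stream[18..19]='r' -> body[5..6], body so far='hqevgr'
Chunk 4: stream[21..22]='4' size=0x4=4, data at stream[24..28]='4b2z' -> body[6..10], body so far='hqevgr4b2z'
Chunk 5: stream[30..31]='0' size=0 (terminator). Final body='hqevgr4b2z' (10 bytes)

Answer: hqevgr4b2z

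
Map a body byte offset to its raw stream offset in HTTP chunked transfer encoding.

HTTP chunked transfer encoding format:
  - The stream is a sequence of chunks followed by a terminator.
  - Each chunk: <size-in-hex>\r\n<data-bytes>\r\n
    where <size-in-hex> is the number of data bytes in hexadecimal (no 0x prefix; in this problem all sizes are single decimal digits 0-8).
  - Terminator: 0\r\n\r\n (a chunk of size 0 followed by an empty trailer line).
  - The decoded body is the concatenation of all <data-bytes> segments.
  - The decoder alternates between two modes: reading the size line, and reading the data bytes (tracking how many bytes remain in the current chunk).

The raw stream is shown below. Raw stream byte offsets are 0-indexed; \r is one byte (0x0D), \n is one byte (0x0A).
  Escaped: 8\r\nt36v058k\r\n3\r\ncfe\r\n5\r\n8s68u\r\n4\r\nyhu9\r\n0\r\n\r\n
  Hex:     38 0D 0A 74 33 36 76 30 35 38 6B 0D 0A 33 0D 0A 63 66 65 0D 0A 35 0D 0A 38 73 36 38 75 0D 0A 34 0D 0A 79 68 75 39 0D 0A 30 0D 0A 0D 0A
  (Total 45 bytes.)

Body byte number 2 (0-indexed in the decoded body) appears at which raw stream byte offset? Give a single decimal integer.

Answer: 5

Derivation:
Chunk 1: stream[0..1]='8' size=0x8=8, data at stream[3..11]='t36v058k' -> body[0..8], body so far='t36v058k'
Chunk 2: stream[13..14]='3' size=0x3=3, data at stream[16..19]='cfe' -> body[8..11], body so far='t36v058kcfe'
Chunk 3: stream[21..22]='5' size=0x5=5, data at stream[24..29]='8s68u' -> body[11..16], body so far='t36v058kcfe8s68u'
Chunk 4: stream[31..32]='4' size=0x4=4, data at stream[34..38]='yhu9' -> body[16..20], body so far='t36v058kcfe8s68uyhu9'
Chunk 5: stream[40..41]='0' size=0 (terminator). Final body='t36v058kcfe8s68uyhu9' (20 bytes)
Body byte 2 at stream offset 5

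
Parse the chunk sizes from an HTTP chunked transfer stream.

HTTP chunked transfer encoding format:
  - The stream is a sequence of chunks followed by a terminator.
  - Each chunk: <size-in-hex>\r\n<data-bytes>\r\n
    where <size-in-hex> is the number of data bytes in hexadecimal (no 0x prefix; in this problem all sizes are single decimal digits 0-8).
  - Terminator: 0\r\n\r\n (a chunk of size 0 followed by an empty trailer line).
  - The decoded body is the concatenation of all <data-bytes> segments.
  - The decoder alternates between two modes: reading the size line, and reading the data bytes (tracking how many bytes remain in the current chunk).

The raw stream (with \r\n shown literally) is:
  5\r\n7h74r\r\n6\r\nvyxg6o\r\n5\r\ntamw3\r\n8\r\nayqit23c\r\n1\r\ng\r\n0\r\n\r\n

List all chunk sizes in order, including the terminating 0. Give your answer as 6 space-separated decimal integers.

Answer: 5 6 5 8 1 0

Derivation:
Chunk 1: stream[0..1]='5' size=0x5=5, data at stream[3..8]='7h74r' -> body[0..5], body so far='7h74r'
Chunk 2: stream[10..11]='6' size=0x6=6, data at stream[13..19]='vyxg6o' -> body[5..11], body so far='7h74rvyxg6o'
Chunk 3: stream[21..22]='5' size=0x5=5, data at stream[24..29]='tamw3' -> body[11..16], body so far='7h74rvyxg6otamw3'
Chunk 4: stream[31..32]='8' size=0x8=8, data at stream[34..42]='ayqit23c' -> body[16..24], body so far='7h74rvyxg6otamw3ayqit23c'
Chunk 5: stream[44..45]='1' size=0x1=1, data at stream[47..48]='g' -> body[24..25], body so far='7h74rvyxg6otamw3ayqit23cg'
Chunk 6: stream[50..51]='0' size=0 (terminator). Final body='7h74rvyxg6otamw3ayqit23cg' (25 bytes)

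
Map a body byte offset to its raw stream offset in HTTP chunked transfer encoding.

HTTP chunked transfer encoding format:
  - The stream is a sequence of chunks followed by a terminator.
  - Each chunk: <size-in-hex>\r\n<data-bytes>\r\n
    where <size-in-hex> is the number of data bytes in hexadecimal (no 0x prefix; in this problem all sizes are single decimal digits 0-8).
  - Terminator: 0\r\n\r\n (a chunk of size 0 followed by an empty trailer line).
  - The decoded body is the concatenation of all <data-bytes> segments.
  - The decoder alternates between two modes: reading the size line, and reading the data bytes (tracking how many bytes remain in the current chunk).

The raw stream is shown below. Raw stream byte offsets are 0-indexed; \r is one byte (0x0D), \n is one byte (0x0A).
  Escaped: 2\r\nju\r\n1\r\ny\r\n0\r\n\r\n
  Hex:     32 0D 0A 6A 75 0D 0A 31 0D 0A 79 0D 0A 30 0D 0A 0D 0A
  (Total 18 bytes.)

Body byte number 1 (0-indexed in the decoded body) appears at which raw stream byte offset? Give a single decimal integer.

Chunk 1: stream[0..1]='2' size=0x2=2, data at stream[3..5]='ju' -> body[0..2], body so far='ju'
Chunk 2: stream[7..8]='1' size=0x1=1, data at stream[10..11]='y' -> body[2..3], body so far='juy'
Chunk 3: stream[13..14]='0' size=0 (terminator). Final body='juy' (3 bytes)
Body byte 1 at stream offset 4

Answer: 4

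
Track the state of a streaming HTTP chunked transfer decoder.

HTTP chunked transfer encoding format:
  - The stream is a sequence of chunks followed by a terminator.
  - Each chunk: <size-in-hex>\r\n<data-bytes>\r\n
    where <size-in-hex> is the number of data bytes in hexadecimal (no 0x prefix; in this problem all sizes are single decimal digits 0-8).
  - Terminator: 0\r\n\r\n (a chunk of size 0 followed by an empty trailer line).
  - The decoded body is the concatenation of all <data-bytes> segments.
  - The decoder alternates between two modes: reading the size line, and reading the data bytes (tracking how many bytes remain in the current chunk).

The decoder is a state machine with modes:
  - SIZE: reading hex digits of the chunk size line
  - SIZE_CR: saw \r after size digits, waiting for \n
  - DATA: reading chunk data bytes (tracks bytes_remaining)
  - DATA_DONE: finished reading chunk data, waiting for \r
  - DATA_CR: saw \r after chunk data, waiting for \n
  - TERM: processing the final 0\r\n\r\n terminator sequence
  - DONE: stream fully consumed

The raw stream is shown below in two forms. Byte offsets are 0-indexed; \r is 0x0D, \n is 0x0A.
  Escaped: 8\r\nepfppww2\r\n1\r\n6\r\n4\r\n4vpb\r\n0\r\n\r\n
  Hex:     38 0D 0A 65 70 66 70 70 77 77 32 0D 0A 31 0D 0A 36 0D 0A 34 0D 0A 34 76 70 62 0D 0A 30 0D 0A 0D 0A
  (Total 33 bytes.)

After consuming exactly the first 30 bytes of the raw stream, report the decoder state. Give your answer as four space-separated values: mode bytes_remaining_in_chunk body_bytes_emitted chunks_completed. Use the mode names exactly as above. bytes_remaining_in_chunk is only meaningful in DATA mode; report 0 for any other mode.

Answer: SIZE_CR 0 13 3

Derivation:
Byte 0 = '8': mode=SIZE remaining=0 emitted=0 chunks_done=0
Byte 1 = 0x0D: mode=SIZE_CR remaining=0 emitted=0 chunks_done=0
Byte 2 = 0x0A: mode=DATA remaining=8 emitted=0 chunks_done=0
Byte 3 = 'e': mode=DATA remaining=7 emitted=1 chunks_done=0
Byte 4 = 'p': mode=DATA remaining=6 emitted=2 chunks_done=0
Byte 5 = 'f': mode=DATA remaining=5 emitted=3 chunks_done=0
Byte 6 = 'p': mode=DATA remaining=4 emitted=4 chunks_done=0
Byte 7 = 'p': mode=DATA remaining=3 emitted=5 chunks_done=0
Byte 8 = 'w': mode=DATA remaining=2 emitted=6 chunks_done=0
Byte 9 = 'w': mode=DATA remaining=1 emitted=7 chunks_done=0
Byte 10 = '2': mode=DATA_DONE remaining=0 emitted=8 chunks_done=0
Byte 11 = 0x0D: mode=DATA_CR remaining=0 emitted=8 chunks_done=0
Byte 12 = 0x0A: mode=SIZE remaining=0 emitted=8 chunks_done=1
Byte 13 = '1': mode=SIZE remaining=0 emitted=8 chunks_done=1
Byte 14 = 0x0D: mode=SIZE_CR remaining=0 emitted=8 chunks_done=1
Byte 15 = 0x0A: mode=DATA remaining=1 emitted=8 chunks_done=1
Byte 16 = '6': mode=DATA_DONE remaining=0 emitted=9 chunks_done=1
Byte 17 = 0x0D: mode=DATA_CR remaining=0 emitted=9 chunks_done=1
Byte 18 = 0x0A: mode=SIZE remaining=0 emitted=9 chunks_done=2
Byte 19 = '4': mode=SIZE remaining=0 emitted=9 chunks_done=2
Byte 20 = 0x0D: mode=SIZE_CR remaining=0 emitted=9 chunks_done=2
Byte 21 = 0x0A: mode=DATA remaining=4 emitted=9 chunks_done=2
Byte 22 = '4': mode=DATA remaining=3 emitted=10 chunks_done=2
Byte 23 = 'v': mode=DATA remaining=2 emitted=11 chunks_done=2
Byte 24 = 'p': mode=DATA remaining=1 emitted=12 chunks_done=2
Byte 25 = 'b': mode=DATA_DONE remaining=0 emitted=13 chunks_done=2
Byte 26 = 0x0D: mode=DATA_CR remaining=0 emitted=13 chunks_done=2
Byte 27 = 0x0A: mode=SIZE remaining=0 emitted=13 chunks_done=3
Byte 28 = '0': mode=SIZE remaining=0 emitted=13 chunks_done=3
Byte 29 = 0x0D: mode=SIZE_CR remaining=0 emitted=13 chunks_done=3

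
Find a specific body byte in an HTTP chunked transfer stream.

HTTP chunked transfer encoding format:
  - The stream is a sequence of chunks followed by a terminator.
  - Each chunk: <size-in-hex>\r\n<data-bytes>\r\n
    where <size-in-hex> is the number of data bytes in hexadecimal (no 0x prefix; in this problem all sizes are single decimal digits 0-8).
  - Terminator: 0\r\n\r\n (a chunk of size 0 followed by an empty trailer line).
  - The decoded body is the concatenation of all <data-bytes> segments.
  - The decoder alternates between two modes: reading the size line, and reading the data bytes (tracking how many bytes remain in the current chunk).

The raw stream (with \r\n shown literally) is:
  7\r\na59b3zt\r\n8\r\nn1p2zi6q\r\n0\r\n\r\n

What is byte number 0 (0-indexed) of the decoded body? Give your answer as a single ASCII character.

Answer: a

Derivation:
Chunk 1: stream[0..1]='7' size=0x7=7, data at stream[3..10]='a59b3zt' -> body[0..7], body so far='a59b3zt'
Chunk 2: stream[12..13]='8' size=0x8=8, data at stream[15..23]='n1p2zi6q' -> body[7..15], body so far='a59b3ztn1p2zi6q'
Chunk 3: stream[25..26]='0' size=0 (terminator). Final body='a59b3ztn1p2zi6q' (15 bytes)
Body byte 0 = 'a'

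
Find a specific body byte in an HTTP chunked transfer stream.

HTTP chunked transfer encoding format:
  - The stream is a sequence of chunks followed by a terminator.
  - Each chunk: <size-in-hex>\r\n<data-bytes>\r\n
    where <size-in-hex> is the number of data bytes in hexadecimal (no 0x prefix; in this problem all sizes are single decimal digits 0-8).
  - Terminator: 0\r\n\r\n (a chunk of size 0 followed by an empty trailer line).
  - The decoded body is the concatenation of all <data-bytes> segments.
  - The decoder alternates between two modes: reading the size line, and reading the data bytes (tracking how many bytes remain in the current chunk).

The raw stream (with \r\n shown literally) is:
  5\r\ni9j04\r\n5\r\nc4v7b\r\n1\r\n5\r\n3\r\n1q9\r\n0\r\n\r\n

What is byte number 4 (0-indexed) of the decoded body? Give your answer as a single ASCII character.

Answer: 4

Derivation:
Chunk 1: stream[0..1]='5' size=0x5=5, data at stream[3..8]='i9j04' -> body[0..5], body so far='i9j04'
Chunk 2: stream[10..11]='5' size=0x5=5, data at stream[13..18]='c4v7b' -> body[5..10], body so far='i9j04c4v7b'
Chunk 3: stream[20..21]='1' size=0x1=1, data at stream[23..24]='5' -> body[10..11], body so far='i9j04c4v7b5'
Chunk 4: stream[26..27]='3' size=0x3=3, data at stream[29..32]='1q9' -> body[11..14], body so far='i9j04c4v7b51q9'
Chunk 5: stream[34..35]='0' size=0 (terminator). Final body='i9j04c4v7b51q9' (14 bytes)
Body byte 4 = '4'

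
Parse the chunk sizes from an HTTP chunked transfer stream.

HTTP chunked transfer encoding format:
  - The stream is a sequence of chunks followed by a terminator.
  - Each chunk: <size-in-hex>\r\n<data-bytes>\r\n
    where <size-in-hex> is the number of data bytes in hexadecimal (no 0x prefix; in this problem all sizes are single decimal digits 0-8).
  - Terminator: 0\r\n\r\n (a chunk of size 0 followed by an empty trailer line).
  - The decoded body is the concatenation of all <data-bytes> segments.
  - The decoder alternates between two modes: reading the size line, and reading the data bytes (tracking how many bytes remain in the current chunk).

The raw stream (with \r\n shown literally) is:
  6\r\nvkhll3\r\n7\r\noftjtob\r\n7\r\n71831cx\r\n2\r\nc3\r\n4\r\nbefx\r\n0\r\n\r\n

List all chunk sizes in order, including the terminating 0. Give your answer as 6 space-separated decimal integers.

Chunk 1: stream[0..1]='6' size=0x6=6, data at stream[3..9]='vkhll3' -> body[0..6], body so far='vkhll3'
Chunk 2: stream[11..12]='7' size=0x7=7, data at stream[14..21]='oftjtob' -> body[6..13], body so far='vkhll3oftjtob'
Chunk 3: stream[23..24]='7' size=0x7=7, data at stream[26..33]='71831cx' -> body[13..20], body so far='vkhll3oftjtob71831cx'
Chunk 4: stream[35..36]='2' size=0x2=2, data at stream[38..40]='c3' -> body[20..22], body so far='vkhll3oftjtob71831cxc3'
Chunk 5: stream[42..43]='4' size=0x4=4, data at stream[45..49]='befx' -> body[22..26], body so far='vkhll3oftjtob71831cxc3befx'
Chunk 6: stream[51..52]='0' size=0 (terminator). Final body='vkhll3oftjtob71831cxc3befx' (26 bytes)

Answer: 6 7 7 2 4 0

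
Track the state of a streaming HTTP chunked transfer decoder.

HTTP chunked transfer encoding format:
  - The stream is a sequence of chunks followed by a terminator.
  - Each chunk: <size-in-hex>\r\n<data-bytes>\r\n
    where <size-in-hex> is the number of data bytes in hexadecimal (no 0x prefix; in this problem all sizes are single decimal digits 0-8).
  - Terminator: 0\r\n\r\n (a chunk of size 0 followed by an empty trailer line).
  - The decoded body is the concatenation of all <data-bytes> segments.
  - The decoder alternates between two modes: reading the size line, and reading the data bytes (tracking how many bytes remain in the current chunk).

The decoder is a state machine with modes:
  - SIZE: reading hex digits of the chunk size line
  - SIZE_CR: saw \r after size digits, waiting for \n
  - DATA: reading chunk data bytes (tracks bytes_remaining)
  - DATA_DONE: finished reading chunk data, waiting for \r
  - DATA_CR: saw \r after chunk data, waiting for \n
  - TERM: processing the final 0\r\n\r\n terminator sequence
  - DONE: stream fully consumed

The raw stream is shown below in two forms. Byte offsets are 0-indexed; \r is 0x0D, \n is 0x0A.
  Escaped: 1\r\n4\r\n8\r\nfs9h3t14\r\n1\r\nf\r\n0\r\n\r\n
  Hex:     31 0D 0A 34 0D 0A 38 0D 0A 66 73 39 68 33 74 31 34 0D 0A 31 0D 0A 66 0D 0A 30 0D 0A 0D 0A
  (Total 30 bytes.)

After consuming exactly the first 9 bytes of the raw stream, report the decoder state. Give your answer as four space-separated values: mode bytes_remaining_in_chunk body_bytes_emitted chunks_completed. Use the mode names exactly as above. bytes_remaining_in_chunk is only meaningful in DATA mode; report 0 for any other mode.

Answer: DATA 8 1 1

Derivation:
Byte 0 = '1': mode=SIZE remaining=0 emitted=0 chunks_done=0
Byte 1 = 0x0D: mode=SIZE_CR remaining=0 emitted=0 chunks_done=0
Byte 2 = 0x0A: mode=DATA remaining=1 emitted=0 chunks_done=0
Byte 3 = '4': mode=DATA_DONE remaining=0 emitted=1 chunks_done=0
Byte 4 = 0x0D: mode=DATA_CR remaining=0 emitted=1 chunks_done=0
Byte 5 = 0x0A: mode=SIZE remaining=0 emitted=1 chunks_done=1
Byte 6 = '8': mode=SIZE remaining=0 emitted=1 chunks_done=1
Byte 7 = 0x0D: mode=SIZE_CR remaining=0 emitted=1 chunks_done=1
Byte 8 = 0x0A: mode=DATA remaining=8 emitted=1 chunks_done=1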